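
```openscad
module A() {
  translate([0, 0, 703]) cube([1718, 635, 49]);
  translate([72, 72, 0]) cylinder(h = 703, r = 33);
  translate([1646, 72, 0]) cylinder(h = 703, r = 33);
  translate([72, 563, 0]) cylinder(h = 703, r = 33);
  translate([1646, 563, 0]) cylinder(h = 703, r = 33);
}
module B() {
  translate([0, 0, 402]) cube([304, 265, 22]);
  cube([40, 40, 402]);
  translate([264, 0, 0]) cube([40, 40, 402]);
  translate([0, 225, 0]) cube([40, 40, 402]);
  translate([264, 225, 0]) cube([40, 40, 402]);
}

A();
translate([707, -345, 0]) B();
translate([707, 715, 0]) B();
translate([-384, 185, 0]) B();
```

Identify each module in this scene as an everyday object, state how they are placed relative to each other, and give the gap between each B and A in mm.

Each stool's nearest face is 80 mm from the table's bounding box.

A is a table. B is a stool. Three stools sit around the table at the −y, +y, −x sides. The gap between each stool and the table is 80 mm.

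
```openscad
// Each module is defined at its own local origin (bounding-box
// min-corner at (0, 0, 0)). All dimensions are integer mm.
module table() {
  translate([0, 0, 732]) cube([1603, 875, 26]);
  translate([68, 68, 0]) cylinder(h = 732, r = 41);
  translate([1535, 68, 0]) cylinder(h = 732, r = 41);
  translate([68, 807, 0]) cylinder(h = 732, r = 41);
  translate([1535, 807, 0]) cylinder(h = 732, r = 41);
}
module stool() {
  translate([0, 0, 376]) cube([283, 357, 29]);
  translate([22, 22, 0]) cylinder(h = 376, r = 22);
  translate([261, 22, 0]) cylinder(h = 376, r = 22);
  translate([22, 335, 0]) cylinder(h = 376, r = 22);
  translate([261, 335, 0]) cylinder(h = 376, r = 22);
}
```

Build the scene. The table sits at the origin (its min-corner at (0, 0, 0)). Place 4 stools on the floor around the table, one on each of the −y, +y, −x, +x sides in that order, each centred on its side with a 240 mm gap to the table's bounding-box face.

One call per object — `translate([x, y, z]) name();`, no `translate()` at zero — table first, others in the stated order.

table();
translate([660, -597, 0]) stool();
translate([660, 1115, 0]) stool();
translate([-523, 259, 0]) stool();
translate([1843, 259, 0]) stool();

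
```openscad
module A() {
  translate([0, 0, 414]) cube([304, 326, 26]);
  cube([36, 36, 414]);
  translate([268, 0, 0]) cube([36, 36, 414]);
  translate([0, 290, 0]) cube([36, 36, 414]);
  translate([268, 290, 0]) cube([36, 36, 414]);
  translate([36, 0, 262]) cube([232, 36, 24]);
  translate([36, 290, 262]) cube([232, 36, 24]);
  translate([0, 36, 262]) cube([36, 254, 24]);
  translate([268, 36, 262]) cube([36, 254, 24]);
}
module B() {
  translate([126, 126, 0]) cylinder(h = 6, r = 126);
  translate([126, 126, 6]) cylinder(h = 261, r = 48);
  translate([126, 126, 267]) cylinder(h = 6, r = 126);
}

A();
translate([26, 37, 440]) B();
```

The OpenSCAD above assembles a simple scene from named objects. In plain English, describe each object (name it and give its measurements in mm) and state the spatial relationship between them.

A is a four-legged stool. The seat is a 304×326×26 mm slab whose top surface is at z = 440 mm; four square legs, each 36×36 mm in cross-section, run from the floor (z = 0) to the underside of the seat, each flush with a corner of the seat. Four stretchers, 36 mm wide and 24 mm tall, connect adjacent legs with their undersides at z = 262 mm, each running between the inner faces of the legs it joins and aligned with the legs' outer faces on the other axis.

B is a spool: two coaxial disc flanges of radius 126 mm and thickness 6 mm, joined by a core cylinder of radius 48 mm and height 261 mm. The lower flange rests on z = 0 and the three cylinders share a vertical axis.

The spool is on top of the stool, centred.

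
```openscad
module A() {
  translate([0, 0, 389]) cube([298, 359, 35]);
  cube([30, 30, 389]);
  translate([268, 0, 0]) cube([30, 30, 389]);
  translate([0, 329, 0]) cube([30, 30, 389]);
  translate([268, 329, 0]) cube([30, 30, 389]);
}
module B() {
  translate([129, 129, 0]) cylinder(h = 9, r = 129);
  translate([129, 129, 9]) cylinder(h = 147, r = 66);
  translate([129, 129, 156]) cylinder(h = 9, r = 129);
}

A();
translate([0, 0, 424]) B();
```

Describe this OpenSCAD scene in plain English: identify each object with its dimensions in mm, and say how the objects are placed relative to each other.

A is a simple wooden stool: a rectangular seat 298 mm (x) by 359 mm (y), 35 mm thick, top face at z = 424 mm, on four square legs, each 30×30 mm in cross-section. The legs rest on z = 0, each flush with a corner of the seat.

B is a spool: two coaxial disc flanges of radius 129 mm and thickness 9 mm, joined by a core cylinder of radius 66 mm and height 147 mm. The lower flange rests on z = 0 and the three cylinders share a vertical axis.

The spool is on top of the stool.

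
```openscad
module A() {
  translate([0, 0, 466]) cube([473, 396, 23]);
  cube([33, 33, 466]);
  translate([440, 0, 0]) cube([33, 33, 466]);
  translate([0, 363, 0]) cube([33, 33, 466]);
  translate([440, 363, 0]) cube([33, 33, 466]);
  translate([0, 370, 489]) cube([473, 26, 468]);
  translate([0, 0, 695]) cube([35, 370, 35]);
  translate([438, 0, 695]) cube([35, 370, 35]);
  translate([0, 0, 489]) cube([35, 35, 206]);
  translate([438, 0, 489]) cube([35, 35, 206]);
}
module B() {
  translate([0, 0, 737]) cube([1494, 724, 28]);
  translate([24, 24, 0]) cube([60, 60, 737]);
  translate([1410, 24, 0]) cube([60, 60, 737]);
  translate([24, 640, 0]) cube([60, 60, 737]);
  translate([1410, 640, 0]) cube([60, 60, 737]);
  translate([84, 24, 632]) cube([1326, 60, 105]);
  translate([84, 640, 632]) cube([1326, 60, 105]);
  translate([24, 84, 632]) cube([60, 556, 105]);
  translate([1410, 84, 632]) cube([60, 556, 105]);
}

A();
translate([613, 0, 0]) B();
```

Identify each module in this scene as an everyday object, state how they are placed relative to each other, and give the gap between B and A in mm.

A is a chair. B is a table. The table is on the floor beside the chair on its +x side. The gap between the table and the chair is 140 mm.

The table's nearest face is 140 mm from the chair's +x face.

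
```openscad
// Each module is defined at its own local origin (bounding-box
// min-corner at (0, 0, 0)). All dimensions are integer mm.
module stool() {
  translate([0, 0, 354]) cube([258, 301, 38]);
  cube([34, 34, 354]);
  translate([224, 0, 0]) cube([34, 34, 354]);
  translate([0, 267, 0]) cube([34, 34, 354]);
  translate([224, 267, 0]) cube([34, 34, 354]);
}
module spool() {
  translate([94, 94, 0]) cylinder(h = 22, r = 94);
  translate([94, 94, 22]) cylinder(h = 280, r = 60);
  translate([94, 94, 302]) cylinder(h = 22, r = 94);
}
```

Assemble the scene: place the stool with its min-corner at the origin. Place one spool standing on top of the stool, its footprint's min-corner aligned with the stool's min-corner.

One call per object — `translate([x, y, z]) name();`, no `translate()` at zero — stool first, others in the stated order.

stool();
translate([0, 0, 392]) spool();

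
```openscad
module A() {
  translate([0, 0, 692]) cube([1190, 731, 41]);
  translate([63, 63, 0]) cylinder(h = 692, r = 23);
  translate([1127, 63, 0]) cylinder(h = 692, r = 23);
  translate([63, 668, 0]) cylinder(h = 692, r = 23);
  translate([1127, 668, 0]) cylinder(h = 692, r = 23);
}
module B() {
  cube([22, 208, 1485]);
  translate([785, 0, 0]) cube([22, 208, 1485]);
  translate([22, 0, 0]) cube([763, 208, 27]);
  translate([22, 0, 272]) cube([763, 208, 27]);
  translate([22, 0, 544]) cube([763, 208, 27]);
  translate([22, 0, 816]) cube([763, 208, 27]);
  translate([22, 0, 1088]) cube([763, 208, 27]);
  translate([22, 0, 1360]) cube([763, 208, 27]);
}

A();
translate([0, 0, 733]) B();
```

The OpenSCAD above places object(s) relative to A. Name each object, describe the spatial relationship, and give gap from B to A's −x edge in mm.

A is a table. B is a bookshelf. The bookshelf is on top of the table. The gap from the bookshelf to the table's −x edge is 0 mm.

The bookshelf's min-x is at 0; the table's min-x is 0; gap = 0 mm.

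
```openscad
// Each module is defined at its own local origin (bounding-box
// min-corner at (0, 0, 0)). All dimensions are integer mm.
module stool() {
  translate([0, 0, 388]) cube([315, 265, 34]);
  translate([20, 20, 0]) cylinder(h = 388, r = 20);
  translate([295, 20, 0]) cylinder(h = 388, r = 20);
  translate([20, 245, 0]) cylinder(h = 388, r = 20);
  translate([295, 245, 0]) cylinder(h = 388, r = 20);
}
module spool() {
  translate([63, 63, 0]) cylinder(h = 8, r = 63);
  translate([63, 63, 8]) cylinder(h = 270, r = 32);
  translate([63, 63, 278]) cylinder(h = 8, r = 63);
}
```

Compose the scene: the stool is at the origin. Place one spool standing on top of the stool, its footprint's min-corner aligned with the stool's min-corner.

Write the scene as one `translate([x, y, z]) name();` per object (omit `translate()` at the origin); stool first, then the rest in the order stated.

stool();
translate([0, 0, 422]) spool();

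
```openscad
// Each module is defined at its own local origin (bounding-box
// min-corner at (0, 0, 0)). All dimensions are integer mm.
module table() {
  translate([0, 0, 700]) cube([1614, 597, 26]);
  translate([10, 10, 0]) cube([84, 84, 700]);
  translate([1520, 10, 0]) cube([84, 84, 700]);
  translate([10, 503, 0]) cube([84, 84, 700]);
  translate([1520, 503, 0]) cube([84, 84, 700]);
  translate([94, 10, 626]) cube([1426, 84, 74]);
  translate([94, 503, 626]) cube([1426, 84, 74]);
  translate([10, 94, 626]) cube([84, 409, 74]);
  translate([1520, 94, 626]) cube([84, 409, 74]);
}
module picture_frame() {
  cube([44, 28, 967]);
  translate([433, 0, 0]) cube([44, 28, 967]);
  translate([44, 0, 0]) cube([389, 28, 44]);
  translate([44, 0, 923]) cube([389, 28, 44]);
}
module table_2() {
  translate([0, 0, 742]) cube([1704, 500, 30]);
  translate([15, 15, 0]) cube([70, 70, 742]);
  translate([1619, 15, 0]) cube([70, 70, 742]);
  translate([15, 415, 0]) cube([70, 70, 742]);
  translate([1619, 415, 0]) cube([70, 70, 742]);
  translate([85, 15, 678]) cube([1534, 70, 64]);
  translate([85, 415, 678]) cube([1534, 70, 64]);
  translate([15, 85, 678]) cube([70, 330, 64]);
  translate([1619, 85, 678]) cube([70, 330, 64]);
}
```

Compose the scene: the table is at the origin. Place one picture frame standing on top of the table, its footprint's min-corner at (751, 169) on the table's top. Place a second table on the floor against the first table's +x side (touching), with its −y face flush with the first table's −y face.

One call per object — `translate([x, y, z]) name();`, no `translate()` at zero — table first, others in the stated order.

table();
translate([751, 169, 726]) picture_frame();
translate([1614, 0, 0]) table_2();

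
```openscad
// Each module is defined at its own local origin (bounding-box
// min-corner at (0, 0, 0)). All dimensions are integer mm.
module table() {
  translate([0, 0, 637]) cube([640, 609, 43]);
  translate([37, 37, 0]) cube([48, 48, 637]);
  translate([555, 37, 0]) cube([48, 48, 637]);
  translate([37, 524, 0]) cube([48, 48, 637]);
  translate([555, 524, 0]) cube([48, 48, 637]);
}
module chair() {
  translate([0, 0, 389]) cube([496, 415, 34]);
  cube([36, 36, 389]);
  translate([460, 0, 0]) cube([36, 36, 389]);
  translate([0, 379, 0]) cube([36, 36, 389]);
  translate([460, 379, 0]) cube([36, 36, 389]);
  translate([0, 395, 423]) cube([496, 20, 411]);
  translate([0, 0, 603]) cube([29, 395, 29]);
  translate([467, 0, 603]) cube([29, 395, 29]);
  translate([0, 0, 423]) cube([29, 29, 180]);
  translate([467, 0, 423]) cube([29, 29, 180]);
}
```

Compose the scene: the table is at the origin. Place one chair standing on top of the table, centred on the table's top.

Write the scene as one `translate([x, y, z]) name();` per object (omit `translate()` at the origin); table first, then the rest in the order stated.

table();
translate([72, 97, 680]) chair();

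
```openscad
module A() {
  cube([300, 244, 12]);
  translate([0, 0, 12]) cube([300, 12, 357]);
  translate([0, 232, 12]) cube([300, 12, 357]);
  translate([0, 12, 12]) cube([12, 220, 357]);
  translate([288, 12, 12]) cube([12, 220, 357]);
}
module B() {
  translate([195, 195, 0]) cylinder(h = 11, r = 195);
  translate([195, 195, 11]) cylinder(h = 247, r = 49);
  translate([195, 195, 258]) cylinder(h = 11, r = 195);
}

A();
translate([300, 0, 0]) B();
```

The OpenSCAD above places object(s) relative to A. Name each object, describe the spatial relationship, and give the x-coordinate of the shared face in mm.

The open box's +x face and the spool's −x face are both at x = 300 mm.

A is an open box. B is a spool. The spool is against the open box's +x side, with their −y faces flush. The x-coordinate of the shared face is 300 mm.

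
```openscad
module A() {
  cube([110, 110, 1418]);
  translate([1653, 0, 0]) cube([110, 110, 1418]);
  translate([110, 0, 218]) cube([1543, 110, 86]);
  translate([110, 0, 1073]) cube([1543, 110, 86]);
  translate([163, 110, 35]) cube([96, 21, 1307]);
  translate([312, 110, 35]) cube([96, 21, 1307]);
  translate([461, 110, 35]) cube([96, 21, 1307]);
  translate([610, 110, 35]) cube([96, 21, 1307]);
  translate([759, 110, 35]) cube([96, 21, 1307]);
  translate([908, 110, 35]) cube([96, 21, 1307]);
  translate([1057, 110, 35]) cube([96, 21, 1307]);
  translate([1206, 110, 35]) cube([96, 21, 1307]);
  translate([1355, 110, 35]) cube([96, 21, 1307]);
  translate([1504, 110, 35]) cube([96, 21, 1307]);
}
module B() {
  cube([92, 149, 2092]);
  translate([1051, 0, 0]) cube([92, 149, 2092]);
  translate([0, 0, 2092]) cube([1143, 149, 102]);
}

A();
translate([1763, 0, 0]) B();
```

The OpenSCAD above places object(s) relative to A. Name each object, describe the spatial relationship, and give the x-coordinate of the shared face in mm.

The fence section's +x face and the door frame's −x face are both at x = 1763 mm.

A is a fence section. B is a door frame. The door frame is against the fence section's +x side, with their −y faces flush. The x-coordinate of the shared face is 1763 mm.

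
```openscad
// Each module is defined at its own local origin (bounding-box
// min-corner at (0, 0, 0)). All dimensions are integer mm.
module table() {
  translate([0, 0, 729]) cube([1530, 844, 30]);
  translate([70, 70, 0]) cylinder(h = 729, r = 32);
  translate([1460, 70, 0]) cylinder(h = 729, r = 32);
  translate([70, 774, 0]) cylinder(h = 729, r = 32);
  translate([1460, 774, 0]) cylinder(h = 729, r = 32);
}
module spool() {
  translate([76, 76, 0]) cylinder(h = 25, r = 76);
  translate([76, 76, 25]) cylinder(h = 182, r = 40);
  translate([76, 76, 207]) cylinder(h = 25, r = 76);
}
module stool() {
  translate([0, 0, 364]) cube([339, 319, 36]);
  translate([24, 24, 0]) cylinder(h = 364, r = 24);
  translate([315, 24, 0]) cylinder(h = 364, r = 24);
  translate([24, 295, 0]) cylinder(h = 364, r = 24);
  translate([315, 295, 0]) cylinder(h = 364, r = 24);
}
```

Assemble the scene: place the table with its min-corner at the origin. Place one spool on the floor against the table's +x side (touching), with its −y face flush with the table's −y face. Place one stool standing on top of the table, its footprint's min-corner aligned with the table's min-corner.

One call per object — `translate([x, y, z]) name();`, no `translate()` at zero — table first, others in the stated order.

table();
translate([1530, 0, 0]) spool();
translate([0, 0, 759]) stool();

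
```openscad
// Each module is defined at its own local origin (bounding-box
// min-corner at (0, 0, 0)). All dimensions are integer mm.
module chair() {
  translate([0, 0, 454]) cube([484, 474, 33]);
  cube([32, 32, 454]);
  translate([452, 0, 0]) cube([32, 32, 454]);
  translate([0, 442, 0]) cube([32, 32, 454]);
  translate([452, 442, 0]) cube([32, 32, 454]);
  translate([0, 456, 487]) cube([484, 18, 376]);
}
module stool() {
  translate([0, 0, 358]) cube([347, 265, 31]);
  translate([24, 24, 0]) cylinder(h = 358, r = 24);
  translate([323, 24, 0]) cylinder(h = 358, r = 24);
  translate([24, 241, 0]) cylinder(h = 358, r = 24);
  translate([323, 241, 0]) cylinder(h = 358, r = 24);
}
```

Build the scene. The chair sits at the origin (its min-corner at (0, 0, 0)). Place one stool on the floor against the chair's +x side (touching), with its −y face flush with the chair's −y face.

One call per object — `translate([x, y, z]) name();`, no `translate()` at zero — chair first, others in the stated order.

chair();
translate([484, 0, 0]) stool();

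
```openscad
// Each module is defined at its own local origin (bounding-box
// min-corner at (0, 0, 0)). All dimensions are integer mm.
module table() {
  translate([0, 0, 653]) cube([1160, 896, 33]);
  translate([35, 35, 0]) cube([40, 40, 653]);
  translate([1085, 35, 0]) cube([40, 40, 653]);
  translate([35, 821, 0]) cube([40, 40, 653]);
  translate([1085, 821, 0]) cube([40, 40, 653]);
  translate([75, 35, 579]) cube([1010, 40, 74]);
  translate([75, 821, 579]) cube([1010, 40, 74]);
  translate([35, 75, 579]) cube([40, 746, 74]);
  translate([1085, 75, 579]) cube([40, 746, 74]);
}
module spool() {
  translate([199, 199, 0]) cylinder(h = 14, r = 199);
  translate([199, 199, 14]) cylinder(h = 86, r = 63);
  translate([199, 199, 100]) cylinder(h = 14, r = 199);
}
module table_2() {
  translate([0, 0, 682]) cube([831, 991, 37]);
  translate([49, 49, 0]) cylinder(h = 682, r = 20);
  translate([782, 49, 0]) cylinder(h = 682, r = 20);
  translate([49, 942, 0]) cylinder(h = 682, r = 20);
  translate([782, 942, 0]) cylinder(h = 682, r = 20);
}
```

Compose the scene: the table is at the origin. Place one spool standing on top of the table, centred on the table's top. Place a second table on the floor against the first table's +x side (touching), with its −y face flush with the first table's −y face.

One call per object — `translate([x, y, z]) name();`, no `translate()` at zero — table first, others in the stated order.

table();
translate([381, 249, 686]) spool();
translate([1160, 0, 0]) table_2();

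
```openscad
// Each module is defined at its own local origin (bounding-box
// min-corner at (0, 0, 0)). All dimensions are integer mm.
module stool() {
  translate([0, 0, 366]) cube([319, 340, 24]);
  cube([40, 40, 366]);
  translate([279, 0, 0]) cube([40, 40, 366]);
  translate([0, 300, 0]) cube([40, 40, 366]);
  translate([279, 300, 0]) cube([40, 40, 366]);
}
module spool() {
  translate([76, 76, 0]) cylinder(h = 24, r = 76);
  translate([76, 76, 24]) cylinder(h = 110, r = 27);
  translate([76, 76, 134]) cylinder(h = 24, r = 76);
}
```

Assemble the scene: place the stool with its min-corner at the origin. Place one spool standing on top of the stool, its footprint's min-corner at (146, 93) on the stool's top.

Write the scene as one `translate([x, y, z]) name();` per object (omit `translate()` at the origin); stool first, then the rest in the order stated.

stool();
translate([146, 93, 390]) spool();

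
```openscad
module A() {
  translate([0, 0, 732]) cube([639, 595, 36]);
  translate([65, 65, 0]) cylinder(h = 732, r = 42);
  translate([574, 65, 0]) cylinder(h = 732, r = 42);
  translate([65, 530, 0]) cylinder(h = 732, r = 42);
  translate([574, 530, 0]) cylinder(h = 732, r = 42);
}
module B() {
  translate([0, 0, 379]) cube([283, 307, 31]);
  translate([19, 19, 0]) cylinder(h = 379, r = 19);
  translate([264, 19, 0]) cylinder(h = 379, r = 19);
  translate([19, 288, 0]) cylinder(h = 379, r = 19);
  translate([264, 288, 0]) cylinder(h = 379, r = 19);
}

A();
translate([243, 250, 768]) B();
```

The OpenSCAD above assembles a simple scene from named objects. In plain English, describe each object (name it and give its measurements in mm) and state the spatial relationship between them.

A is a table: top 639 mm (x) × 595 mm (y), 36 mm thick, upper face at z = 768 mm, on four round legs of 84 mm diameter, each leg's bounding box inset 23 mm from the nearest pair of top edges, running from z = 0 to the bottom of the top.

B is a simple wooden stool: a rectangular seat 283 mm (x) by 307 mm (y), 31 mm thick, top face at z = 410 mm, on four round legs, each 38 mm in diameter. The legs rest on z = 0, each leg's axis is inset half a diameter from the nearest pair of seat edges (so the leg's bounding box is flush with the corner).

The stool is on top of the table.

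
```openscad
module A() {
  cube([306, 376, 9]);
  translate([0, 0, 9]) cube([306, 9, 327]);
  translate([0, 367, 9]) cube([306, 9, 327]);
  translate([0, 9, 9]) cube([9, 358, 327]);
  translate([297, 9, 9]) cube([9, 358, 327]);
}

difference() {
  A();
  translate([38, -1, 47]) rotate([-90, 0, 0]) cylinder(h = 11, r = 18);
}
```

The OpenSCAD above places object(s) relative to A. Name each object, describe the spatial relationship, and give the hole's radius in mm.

The subtracted cylinder has r = 18 mm.

A is an open box. The open box has a circular hole through its front wall. The hole's radius is 18 mm.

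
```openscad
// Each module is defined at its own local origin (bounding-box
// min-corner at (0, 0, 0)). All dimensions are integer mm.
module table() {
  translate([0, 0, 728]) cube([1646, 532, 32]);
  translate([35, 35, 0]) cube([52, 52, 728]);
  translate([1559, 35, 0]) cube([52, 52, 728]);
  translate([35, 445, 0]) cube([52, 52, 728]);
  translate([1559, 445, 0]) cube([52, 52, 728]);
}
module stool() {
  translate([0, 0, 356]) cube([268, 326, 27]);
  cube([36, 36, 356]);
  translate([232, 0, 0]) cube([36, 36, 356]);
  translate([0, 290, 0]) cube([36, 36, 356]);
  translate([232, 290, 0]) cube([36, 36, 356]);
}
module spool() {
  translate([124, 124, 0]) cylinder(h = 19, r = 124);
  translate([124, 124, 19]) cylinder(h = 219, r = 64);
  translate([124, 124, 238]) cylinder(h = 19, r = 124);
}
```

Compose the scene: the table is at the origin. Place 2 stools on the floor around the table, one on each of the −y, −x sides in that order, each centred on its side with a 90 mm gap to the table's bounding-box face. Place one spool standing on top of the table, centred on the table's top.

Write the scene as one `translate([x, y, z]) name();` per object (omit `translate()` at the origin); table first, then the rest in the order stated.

table();
translate([689, -416, 0]) stool();
translate([-358, 103, 0]) stool();
translate([699, 142, 760]) spool();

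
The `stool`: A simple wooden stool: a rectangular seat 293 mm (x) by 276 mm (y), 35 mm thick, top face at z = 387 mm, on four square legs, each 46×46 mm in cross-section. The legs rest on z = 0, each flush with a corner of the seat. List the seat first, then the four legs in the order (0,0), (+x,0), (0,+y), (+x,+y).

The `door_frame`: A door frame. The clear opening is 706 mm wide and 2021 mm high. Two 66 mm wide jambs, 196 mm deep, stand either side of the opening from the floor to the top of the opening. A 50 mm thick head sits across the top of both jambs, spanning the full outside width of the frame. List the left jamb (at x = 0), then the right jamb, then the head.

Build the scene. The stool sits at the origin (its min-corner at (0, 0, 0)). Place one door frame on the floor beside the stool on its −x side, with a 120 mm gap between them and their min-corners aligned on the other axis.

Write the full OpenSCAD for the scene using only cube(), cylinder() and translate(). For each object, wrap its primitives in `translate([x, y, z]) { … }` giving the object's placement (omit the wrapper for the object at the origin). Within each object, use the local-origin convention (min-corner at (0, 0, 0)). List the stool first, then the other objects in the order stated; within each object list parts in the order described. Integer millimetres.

translate([0, 0, 352]) cube([293, 276, 35]);
cube([46, 46, 352]);
translate([247, 0, 0]) cube([46, 46, 352]);
translate([0, 230, 0]) cube([46, 46, 352]);
translate([247, 230, 0]) cube([46, 46, 352]);
translate([-958, 0, 0]) {
  cube([66, 196, 2021]);
  translate([772, 0, 0]) cube([66, 196, 2021]);
  translate([0, 0, 2021]) cube([838, 196, 50]);
}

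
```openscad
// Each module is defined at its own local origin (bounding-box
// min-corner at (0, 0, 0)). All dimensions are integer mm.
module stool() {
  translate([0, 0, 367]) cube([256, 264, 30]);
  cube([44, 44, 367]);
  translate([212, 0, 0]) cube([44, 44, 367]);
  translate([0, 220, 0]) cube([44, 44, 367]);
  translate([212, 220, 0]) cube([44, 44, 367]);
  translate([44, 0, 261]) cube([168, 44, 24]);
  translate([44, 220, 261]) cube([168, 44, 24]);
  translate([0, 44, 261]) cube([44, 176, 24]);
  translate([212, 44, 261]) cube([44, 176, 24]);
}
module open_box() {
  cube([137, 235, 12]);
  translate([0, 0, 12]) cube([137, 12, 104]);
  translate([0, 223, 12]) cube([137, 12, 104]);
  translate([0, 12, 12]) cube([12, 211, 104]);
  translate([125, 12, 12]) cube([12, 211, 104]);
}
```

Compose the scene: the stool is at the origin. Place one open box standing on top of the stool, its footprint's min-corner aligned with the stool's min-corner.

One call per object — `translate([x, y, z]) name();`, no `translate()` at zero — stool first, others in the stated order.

stool();
translate([0, 0, 397]) open_box();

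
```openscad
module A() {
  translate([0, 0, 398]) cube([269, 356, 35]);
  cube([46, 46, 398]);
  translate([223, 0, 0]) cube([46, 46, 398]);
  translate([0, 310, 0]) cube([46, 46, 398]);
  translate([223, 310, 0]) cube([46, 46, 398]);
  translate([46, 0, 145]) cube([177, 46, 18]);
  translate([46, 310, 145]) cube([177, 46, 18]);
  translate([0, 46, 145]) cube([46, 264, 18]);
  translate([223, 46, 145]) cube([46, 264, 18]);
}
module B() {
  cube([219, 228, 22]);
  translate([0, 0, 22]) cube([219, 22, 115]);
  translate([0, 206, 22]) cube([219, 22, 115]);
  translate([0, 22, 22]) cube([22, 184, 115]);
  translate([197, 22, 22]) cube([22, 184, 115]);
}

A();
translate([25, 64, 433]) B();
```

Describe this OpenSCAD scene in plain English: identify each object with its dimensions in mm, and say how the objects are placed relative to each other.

A is a four-legged stool. The seat is 269×356 mm, 35 mm thick, top at z = 433 mm. It stands on four square legs, each 46×46 mm in cross-section, from z = 0 to the seat underside, each flush with a corner of the seat. Four stretchers, 46 mm wide and 18 mm tall, connect adjacent legs with their undersides at z = 145 mm, each running between the inner faces of the legs it joins and aligned with the legs' outer faces on the other axis.

B is an open-topped rectangular box: outside dimensions 219×228×137 mm, with a uniform wall and base thickness of 22 mm. The base is a full 219×228 slab on the floor; four walls sit on top of the base. The front and back walls (the −y and +y sides) span the full width; the two side walls fit between them.

The open box is on top of the stool, centred.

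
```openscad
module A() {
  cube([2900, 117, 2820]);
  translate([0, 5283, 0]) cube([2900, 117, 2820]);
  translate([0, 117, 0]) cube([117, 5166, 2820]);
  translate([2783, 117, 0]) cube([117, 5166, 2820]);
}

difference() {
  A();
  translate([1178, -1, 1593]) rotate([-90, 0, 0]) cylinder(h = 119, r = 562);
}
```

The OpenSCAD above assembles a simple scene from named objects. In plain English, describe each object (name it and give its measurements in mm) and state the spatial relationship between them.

A is a box-shaped house frame (walls only): outside footprint 2900×5400 mm, wall height 2820 mm, wall thickness 117 mm. The two y-facing walls run the full x-width; the two x-facing walls fit between the inner faces of the y-facing walls.

The house frame has a circular hole of radius 562 mm through its front wall, centred at (x = 1178, z = 1593).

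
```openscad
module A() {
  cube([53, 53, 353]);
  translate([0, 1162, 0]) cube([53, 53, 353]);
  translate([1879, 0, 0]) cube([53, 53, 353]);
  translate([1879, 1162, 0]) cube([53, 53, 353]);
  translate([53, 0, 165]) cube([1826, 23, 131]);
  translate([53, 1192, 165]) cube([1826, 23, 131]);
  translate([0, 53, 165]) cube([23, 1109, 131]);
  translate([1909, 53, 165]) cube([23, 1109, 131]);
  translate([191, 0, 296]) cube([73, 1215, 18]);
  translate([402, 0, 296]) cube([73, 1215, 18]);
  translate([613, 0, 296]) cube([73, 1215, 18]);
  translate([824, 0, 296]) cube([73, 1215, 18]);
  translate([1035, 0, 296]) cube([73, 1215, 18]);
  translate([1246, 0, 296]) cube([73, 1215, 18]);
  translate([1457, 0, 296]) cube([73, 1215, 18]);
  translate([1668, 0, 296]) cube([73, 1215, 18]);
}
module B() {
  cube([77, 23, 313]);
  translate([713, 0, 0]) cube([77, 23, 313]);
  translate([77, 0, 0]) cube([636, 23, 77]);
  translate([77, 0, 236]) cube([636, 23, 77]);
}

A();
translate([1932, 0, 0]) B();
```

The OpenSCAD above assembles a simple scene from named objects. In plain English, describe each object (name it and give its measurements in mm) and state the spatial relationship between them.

A is a bed frame 1932 mm long (x) by 1215 mm wide (y). Four 53×53 mm corner posts, 353 mm tall, at the corners of the footprint. Four rails of 23 mm thickness and 131 mm height run between adjacent posts with their undersides at z = 165 mm, their outer faces flush with the outside of the frame (the two x-running rails run between the posts' inner faces; the two y-running rails run between the posts' inner faces). 8 slats, each 73 mm wide (x) and 18 mm thick, lie across the top of the two x-running rails, running the full 1215 mm width of the frame in y; the slats are evenly spaced along x between the inner faces of the end posts with equal gaps (rounded down to the nearest mm) at the −x end and between each pair — any rounding remainder accumulates at the +x end.

B is a picture frame with a 636×159 mm rectangular opening (x by z) and a uniform 77 mm border on every side. Frame depth is 23 mm along y. It is built from two vertical stiles running the full outside height and two horizontal rails spanning the gap between the stiles.

The picture frame is against the bed frame's +x side, with their −y faces flush.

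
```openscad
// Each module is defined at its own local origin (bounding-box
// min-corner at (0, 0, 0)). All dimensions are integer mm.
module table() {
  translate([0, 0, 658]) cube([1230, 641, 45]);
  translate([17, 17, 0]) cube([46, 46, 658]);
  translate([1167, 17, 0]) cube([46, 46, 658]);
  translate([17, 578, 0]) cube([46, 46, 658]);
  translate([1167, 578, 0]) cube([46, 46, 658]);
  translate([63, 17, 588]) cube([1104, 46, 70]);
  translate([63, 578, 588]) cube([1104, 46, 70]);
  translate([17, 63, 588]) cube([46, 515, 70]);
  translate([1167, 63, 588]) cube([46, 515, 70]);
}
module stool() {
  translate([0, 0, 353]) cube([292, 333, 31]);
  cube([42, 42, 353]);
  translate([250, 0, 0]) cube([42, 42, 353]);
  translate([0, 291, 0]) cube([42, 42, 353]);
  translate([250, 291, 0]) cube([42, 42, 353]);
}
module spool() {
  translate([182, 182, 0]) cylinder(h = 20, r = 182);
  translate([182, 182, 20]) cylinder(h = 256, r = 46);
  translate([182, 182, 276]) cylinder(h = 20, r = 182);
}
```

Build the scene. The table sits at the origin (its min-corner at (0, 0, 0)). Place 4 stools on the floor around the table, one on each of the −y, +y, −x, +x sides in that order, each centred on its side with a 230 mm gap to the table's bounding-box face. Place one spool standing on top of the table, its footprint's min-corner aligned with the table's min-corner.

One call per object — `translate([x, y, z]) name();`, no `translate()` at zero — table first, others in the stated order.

table();
translate([469, -563, 0]) stool();
translate([469, 871, 0]) stool();
translate([-522, 154, 0]) stool();
translate([1460, 154, 0]) stool();
translate([0, 0, 703]) spool();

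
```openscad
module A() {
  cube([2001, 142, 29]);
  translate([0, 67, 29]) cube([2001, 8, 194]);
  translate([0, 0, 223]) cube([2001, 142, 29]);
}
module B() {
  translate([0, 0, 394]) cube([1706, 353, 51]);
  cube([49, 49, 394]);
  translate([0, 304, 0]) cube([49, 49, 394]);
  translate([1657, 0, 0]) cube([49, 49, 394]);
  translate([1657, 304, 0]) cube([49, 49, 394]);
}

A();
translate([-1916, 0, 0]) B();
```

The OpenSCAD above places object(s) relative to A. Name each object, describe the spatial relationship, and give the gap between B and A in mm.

A is an I-beam. B is a bench. The bench is on the floor beside the I-beam on its −x side. The gap between the bench and the I-beam is 210 mm.

The bench's nearest face is 210 mm from the I-beam's −x face.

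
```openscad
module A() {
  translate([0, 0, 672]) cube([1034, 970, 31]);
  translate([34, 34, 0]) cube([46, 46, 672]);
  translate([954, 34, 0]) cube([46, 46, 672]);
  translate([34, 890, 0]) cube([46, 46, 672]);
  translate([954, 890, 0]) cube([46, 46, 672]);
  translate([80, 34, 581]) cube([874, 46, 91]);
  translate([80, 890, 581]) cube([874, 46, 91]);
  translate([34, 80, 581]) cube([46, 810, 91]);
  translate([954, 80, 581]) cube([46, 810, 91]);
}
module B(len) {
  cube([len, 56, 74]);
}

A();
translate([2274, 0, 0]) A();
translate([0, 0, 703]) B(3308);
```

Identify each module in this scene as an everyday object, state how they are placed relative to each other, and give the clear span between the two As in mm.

Second table starts at x = 2274; first ends at x = 1034; clear span = 2274 − 1034 = 1240 mm.

A is a table. B is a beam. A beam spans the tops of two tables. The clear span between the two tables is 1240 mm.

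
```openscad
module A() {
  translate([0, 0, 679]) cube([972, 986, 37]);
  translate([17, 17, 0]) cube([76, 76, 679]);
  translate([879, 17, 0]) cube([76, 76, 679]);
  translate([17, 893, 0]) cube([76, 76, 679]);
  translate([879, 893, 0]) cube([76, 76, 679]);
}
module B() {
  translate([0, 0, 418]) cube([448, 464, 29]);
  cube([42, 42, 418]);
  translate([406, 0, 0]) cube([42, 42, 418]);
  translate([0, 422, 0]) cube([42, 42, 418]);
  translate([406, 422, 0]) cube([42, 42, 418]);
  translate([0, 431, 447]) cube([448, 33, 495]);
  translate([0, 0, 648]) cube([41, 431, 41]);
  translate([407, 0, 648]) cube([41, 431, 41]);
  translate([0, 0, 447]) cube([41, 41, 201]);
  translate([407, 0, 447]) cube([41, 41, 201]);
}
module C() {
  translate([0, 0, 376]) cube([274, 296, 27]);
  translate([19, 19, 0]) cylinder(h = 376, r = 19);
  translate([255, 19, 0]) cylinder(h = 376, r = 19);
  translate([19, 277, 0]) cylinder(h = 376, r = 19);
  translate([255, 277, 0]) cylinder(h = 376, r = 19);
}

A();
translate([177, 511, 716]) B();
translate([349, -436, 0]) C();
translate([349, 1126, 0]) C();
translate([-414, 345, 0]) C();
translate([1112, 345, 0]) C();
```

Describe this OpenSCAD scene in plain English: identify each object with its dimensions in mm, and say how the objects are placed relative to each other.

A is a table: top 972 mm (x) × 986 mm (y), 37 mm thick, upper face at z = 716 mm, on four 76×76 mm square legs, each inset 17 mm from the nearest pair of top edges, running from z = 0 to the bottom of the top.

B is a chair. The seat is a 448×464×29 mm slab with its top at z = 447 mm, on four 42×42 mm corner legs (flush with the seat edges, standing on z = 0). A flat backrest 33 mm thick, 495 mm tall, spans the full seat width and rises from the seat top along its +y edge, rear face flush with the rear of the seat. Two armrests of 41×41 mm section run along each side from the seat's front edge to the front of the backrest, top faces 242 mm above the seat top and outer faces flush with the seat's x-edges; a 41×41 mm post under the front of each armrest stands on the seat at the front corner.

C is a four-legged stool. The seat is 274×296 mm, 27 mm thick, top at z = 403 mm. It stands on four round legs, each 38 mm in diameter, from z = 0 to the seat underside, each leg's axis is inset half a diameter from the nearest pair of seat edges (so the leg's bounding box is flush with the corner).

The chair is on top of the table. Four stools sit around the table at the −y, +y, −x, +x sides.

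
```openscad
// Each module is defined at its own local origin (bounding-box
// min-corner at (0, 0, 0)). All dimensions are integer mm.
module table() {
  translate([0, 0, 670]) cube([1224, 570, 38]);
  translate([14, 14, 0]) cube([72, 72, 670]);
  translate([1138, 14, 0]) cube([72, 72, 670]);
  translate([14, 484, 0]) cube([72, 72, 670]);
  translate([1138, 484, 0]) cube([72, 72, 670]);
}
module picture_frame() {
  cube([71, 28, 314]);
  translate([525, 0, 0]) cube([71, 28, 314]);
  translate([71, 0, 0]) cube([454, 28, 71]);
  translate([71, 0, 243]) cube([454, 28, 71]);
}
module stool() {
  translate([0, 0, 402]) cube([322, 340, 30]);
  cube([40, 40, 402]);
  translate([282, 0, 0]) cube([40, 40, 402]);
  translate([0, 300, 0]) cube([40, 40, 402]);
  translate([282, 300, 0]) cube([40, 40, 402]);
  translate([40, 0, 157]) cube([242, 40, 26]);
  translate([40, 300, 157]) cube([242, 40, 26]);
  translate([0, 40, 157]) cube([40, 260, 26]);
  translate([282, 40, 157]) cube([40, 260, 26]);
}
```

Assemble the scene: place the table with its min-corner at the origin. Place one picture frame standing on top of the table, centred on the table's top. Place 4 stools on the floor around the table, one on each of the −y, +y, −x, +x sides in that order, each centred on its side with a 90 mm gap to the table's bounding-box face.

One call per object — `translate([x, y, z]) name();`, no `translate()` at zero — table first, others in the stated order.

table();
translate([314, 271, 708]) picture_frame();
translate([451, -430, 0]) stool();
translate([451, 660, 0]) stool();
translate([-412, 115, 0]) stool();
translate([1314, 115, 0]) stool();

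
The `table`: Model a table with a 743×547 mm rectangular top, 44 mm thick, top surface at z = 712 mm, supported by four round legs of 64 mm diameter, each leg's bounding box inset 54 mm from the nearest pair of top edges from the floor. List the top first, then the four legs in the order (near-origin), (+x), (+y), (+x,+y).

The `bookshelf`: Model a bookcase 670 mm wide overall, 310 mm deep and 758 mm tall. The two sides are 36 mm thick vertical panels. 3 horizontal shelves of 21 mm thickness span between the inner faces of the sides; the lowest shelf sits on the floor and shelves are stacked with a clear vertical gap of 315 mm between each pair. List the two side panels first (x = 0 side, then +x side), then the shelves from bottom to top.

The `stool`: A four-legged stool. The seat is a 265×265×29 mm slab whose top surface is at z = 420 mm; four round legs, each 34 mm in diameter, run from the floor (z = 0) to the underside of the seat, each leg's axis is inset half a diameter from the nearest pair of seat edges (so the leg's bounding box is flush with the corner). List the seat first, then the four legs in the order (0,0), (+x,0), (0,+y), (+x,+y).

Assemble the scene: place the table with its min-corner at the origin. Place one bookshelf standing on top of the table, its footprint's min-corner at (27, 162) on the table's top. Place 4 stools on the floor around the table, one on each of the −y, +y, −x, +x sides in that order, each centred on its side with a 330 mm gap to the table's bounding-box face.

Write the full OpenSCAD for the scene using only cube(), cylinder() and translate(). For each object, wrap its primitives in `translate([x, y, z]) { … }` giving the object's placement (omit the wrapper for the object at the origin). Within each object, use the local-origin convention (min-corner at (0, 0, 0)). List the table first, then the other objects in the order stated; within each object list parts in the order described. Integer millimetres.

translate([0, 0, 668]) cube([743, 547, 44]);
translate([86, 86, 0]) cylinder(h = 668, r = 32);
translate([657, 86, 0]) cylinder(h = 668, r = 32);
translate([86, 461, 0]) cylinder(h = 668, r = 32);
translate([657, 461, 0]) cylinder(h = 668, r = 32);
translate([27, 162, 712]) {
  cube([36, 310, 758]);
  translate([634, 0, 0]) cube([36, 310, 758]);
  translate([36, 0, 0]) cube([598, 310, 21]);
  translate([36, 0, 336]) cube([598, 310, 21]);
  translate([36, 0, 672]) cube([598, 310, 21]);
}
translate([239, -595, 0]) {
  translate([0, 0, 391]) cube([265, 265, 29]);
  translate([17, 17, 0]) cylinder(h = 391, r = 17);
  translate([248, 17, 0]) cylinder(h = 391, r = 17);
  translate([17, 248, 0]) cylinder(h = 391, r = 17);
  translate([248, 248, 0]) cylinder(h = 391, r = 17);
}
translate([239, 877, 0]) {
  translate([0, 0, 391]) cube([265, 265, 29]);
  translate([17, 17, 0]) cylinder(h = 391, r = 17);
  translate([248, 17, 0]) cylinder(h = 391, r = 17);
  translate([17, 248, 0]) cylinder(h = 391, r = 17);
  translate([248, 248, 0]) cylinder(h = 391, r = 17);
}
translate([-595, 141, 0]) {
  translate([0, 0, 391]) cube([265, 265, 29]);
  translate([17, 17, 0]) cylinder(h = 391, r = 17);
  translate([248, 17, 0]) cylinder(h = 391, r = 17);
  translate([17, 248, 0]) cylinder(h = 391, r = 17);
  translate([248, 248, 0]) cylinder(h = 391, r = 17);
}
translate([1073, 141, 0]) {
  translate([0, 0, 391]) cube([265, 265, 29]);
  translate([17, 17, 0]) cylinder(h = 391, r = 17);
  translate([248, 17, 0]) cylinder(h = 391, r = 17);
  translate([17, 248, 0]) cylinder(h = 391, r = 17);
  translate([248, 248, 0]) cylinder(h = 391, r = 17);
}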